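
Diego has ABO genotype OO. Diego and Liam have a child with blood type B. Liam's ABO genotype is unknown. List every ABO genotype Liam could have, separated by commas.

For each candidate genotype of Liam, check whether crossing it with OO can produce every observed child phenotype.
  AA → possible child types {A} ✗
  AB → possible child types {A, B} ✓
  AO → possible child types {O, A} ✗
  BB → possible child types {B} ✓
  BO → possible child types {O, B} ✓
  OO → possible child types {O} ✗

AB, BB, BO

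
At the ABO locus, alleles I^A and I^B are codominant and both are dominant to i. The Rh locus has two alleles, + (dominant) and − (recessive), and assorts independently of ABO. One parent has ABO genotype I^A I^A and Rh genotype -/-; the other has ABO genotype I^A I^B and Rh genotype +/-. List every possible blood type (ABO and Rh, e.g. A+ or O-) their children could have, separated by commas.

A+, A-, AB+, AB-

Gametes from I^A I^A × I^A I^B give offspring ABO genotypes I^A I^A, I^A I^B, i.e. phenotypes A, AB.
Rh cross -/- × +/- → phenotypes Rh+, Rh-.
Combining independently: A+, A-, AB+, AB-.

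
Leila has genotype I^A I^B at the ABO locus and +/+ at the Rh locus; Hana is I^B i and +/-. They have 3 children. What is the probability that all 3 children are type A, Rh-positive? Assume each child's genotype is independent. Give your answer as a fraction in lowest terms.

ABO cross I^A I^B × I^B i → 1/4 A, 1/2 B, 1/4 AB.
Rh cross +/+ × +/- → 1 Rh+; so P(type A, Rh-positive) = 1/4 × 1 = 1/4 per child.
All 3 independent: (1/4)^3 = 1/64.

1/64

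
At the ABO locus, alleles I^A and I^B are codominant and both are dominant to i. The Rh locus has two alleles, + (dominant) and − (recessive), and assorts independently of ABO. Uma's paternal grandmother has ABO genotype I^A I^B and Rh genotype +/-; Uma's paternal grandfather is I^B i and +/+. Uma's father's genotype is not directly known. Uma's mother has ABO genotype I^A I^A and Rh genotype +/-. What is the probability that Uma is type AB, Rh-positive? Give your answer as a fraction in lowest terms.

7/16

Uma's father's ABO genotype from I^A I^B × I^B i: 1/4 I^A I^B, 1/4 I^A i, 1/4 I^B I^B, 1/4 I^B i.
Crossing each possibility with the mother I^A I^A and summing P(type AB): 1/4·1/2 + 1/4·0 + 1/4·1 + 1/4·1/2 = 1/2.
Similarly for Rh via the father's Rh distribution: P(Rh+) = 7/8.
Independent loci: 1/2 × 7/8 = 7/16.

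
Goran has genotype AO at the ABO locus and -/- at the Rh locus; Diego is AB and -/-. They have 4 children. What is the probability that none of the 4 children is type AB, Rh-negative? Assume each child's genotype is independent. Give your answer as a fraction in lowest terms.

ABO cross AO × AB → 1/2 A, 1/4 B, 1/4 AB.
Rh cross -/- × -/- → 1 Rh-; so P(type AB, Rh-negative) = 1/4 × 1 = 1/4 per child.
P(not type AB, Rh-negative) = 3/4 for one child; (3/4)^4 = 81/256.

81/256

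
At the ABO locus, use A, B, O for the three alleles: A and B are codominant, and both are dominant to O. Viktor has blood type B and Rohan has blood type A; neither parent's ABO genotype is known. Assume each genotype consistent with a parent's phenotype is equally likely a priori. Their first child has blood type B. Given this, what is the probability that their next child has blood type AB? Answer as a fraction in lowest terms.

5/12

Possible genotypes: Viktor ∈ {BB, BO}; Rohan ∈ {AA, AO}.
Weight each parental genotype pair by prior × P(type-B child):
  BB × AO: posterior weight 2/3; P(next child type AB) = 1/2.
  BO × AO: posterior weight 1/3; P(next child type AB) = 1/4.
Weighted sum = 5/12.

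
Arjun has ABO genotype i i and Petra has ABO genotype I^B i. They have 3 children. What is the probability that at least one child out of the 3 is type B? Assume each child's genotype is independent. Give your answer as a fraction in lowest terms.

ABO cross i i × I^B i → 1/2 O, 1/2 B.
So P(type B) = 1/2 per child.
P(none) = (1/2)^3 = 1/8; P(at least one) = 1 − 1/8 = 7/8.

7/8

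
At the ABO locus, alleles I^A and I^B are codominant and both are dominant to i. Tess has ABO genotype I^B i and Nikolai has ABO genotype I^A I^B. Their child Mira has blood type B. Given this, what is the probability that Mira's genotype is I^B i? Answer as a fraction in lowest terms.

Cross I^B i × I^A I^B → 1/4 I^A I^B, 1/4 I^A i, 1/4 I^B I^B, 1/4 I^B i.
Type-B genotypes among offspring: I^B I^B (1/4), I^B i (1/4); total 1/2.
P(I^B i | type B) = (1/4) / (1/2) = 1/2.

1/2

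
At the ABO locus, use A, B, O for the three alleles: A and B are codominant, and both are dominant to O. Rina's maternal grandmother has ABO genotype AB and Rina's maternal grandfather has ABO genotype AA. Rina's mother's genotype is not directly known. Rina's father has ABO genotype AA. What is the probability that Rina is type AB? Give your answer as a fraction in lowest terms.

1/4

Rina's mother's ABO genotype from AB × AA: 1/2 AA, 1/2 AB.
Crossing each possibility with the father AA and summing P(type AB): 1/2·0 + 1/2·1/2 = 1/4.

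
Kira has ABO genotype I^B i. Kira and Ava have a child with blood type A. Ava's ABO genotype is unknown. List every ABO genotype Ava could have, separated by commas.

For each candidate genotype of Ava, check whether crossing it with I^B i can produce every observed child phenotype.
  I^A I^A → possible child types {A, AB} ✓
  I^A I^B → possible child types {A, B, AB} ✓
  I^A i → possible child types {O, A, B, AB} ✓
  I^B I^B → possible child types {B} ✗
  I^B i → possible child types {O, B} ✗
  i i → possible child types {O, B} ✗

I^A I^A, I^A I^B, I^A i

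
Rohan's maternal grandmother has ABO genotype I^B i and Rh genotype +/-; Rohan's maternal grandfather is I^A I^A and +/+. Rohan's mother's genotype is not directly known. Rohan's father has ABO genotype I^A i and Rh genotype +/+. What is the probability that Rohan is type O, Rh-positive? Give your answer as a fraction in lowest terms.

Rohan's mother's ABO genotype from I^B i × I^A I^A: 1/2 I^A I^B, 1/2 I^A i.
Crossing each possibility with the father I^A i and summing P(type O): 1/2·0 + 1/2·1/4 = 1/8.
Similarly for Rh via the mother's Rh distribution: P(Rh+) = 1.
Independent loci: 1/8 × 1 = 1/8.

1/8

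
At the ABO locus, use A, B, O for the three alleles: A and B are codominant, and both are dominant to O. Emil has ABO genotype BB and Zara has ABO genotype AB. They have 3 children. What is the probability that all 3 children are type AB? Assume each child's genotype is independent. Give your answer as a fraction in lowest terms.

ABO cross BB × AB → 1/2 B, 1/2 AB.
So P(type AB) = 1/2 per child.
All 3 independent: (1/2)^3 = 1/8.

1/8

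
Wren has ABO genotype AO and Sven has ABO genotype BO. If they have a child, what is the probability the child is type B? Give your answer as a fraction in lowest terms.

ABO cross AO × BO → offspring phenotypes: 1/4 O, 1/4 A, 1/4 B, 1/4 AB.
So P(type B) = 1/4.

1/4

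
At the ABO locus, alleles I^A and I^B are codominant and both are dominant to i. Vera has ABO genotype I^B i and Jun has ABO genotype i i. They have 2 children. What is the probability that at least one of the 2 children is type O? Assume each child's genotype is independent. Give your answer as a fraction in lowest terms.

ABO cross I^B i × i i → 1/2 O, 1/2 B.
So P(type O) = 1/2 per child.
P(none) = (1/2)^2 = 1/4; P(at least one) = 1 − 1/4 = 3/4.

3/4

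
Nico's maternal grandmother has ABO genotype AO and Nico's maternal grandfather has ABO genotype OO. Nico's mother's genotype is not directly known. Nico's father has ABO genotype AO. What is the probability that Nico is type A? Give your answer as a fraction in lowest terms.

5/8

Nico's mother's ABO genotype from AO × OO: 1/2 AO, 1/2 OO.
Crossing each possibility with the father AO and summing P(type A): 1/2·3/4 + 1/2·1/2 = 5/8.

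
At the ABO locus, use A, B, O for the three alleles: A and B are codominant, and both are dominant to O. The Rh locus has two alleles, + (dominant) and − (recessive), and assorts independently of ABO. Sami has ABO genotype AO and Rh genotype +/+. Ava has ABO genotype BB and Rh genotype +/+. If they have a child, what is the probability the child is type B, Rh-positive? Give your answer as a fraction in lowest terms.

ABO cross AO × BB → offspring phenotypes: 1/2 B, 1/2 AB.
Rh cross +/+ × +/+ → 1 Rh+.
Independent loci: P(type B, Rh-positive) = 1/2 × 1 = 1/2.

1/2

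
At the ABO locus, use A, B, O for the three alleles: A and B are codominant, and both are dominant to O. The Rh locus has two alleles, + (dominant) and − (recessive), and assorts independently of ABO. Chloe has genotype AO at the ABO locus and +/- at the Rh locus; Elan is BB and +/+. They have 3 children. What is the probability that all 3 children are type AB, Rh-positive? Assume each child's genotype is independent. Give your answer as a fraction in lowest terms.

1/8

ABO cross AO × BB → 1/2 B, 1/2 AB.
Rh cross +/- × +/+ → 1 Rh+; so P(type AB, Rh-positive) = 1/2 × 1 = 1/2 per child.
All 3 independent: (1/2)^3 = 1/8.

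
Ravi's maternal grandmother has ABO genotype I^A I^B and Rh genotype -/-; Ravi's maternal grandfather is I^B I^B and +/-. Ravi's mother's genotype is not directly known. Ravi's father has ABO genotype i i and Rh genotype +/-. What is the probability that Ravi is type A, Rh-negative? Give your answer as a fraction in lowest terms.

Ravi's mother's ABO genotype from I^A I^B × I^B I^B: 1/2 I^A I^B, 1/2 I^B I^B.
Crossing each possibility with the father i i and summing P(type A): 1/2·1/2 + 1/2·0 = 1/4.
Similarly for Rh via the mother's Rh distribution: P(Rh-) = 3/8.
Independent loci: 1/4 × 3/8 = 3/32.

3/32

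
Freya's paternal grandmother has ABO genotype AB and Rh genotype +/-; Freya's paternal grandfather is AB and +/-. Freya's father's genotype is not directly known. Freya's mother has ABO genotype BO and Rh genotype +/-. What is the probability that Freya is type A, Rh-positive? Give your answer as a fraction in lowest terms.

3/16

Freya's father's ABO genotype from AB × AB: 1/4 AA, 1/2 AB, 1/4 BB.
Crossing each possibility with the mother BO and summing P(type A): 1/4·1/2 + 1/2·1/4 + 1/4·0 = 1/4.
Similarly for Rh via the father's Rh distribution: P(Rh+) = 3/4.
Independent loci: 1/4 × 3/4 = 3/16.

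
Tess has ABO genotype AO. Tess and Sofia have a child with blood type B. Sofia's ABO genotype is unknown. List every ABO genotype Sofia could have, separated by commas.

For each candidate genotype of Sofia, check whether crossing it with AO can produce every observed child phenotype.
  AA → possible child types {A} ✗
  AB → possible child types {A, B, AB} ✓
  AO → possible child types {O, A} ✗
  BB → possible child types {B, AB} ✓
  BO → possible child types {O, A, B, AB} ✓
  OO → possible child types {O, A} ✗

AB, BB, BO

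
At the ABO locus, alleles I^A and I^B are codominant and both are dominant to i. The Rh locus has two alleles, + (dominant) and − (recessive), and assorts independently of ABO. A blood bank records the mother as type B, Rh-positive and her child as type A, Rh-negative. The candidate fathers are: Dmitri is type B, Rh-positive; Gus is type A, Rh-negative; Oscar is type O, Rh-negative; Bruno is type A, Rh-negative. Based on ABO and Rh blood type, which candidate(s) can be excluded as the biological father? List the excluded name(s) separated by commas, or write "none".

A candidate is excluded only if no genotype consistent with his phenotype could produce a type A, Rh-negative child with a type B, Rh-positive mother.
Dmitri (type B, Rh+): no genotype consistent with that phenotype can produce a type-A Rh- child with a type-B mother.
Oscar (type O, Rh-): no genotype consistent with that phenotype can produce a type-A Rh- child with a type-B mother.

Dmitri, Oscar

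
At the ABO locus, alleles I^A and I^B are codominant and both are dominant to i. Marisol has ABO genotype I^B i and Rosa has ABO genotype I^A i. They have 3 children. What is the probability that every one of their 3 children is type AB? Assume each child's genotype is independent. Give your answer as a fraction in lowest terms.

1/64

ABO cross I^B i × I^A i → 1/4 O, 1/4 A, 1/4 B, 1/4 AB.
So P(type AB) = 1/4 per child.
All 3 independent: (1/4)^3 = 1/64.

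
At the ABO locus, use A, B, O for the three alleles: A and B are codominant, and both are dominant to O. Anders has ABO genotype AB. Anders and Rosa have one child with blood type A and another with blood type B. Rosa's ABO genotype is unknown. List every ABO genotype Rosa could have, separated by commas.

For each candidate genotype of Rosa, check whether crossing it with AB can produce every observed child phenotype.
  AA → possible child types {A, AB} ✗
  AB → possible child types {A, B, AB} ✓
  AO → possible child types {A, B, AB} ✓
  BB → possible child types {B, AB} ✗
  BO → possible child types {A, B, AB} ✓
  OO → possible child types {A, B} ✓

AB, AO, BO, OO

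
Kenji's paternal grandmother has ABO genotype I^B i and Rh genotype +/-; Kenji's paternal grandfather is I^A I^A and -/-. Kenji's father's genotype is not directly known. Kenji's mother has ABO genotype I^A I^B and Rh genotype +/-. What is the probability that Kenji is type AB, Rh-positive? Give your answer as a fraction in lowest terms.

15/64

Kenji's father's ABO genotype from I^B i × I^A I^A: 1/2 I^A I^B, 1/2 I^A i.
Crossing each possibility with the mother I^A I^B and summing P(type AB): 1/2·1/2 + 1/2·1/4 = 3/8.
Similarly for Rh via the father's Rh distribution: P(Rh+) = 5/8.
Independent loci: 3/8 × 5/8 = 15/64.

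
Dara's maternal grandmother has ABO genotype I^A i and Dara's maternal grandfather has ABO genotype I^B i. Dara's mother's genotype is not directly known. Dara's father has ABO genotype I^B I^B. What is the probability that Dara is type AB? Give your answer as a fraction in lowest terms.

1/4

Dara's mother's ABO genotype from I^A i × I^B i: 1/4 I^A I^B, 1/4 I^A i, 1/4 I^B i, 1/4 i i.
Crossing each possibility with the father I^B I^B and summing P(type AB): 1/4·1/2 + 1/4·1/2 + 1/4·0 + 1/4·0 = 1/4.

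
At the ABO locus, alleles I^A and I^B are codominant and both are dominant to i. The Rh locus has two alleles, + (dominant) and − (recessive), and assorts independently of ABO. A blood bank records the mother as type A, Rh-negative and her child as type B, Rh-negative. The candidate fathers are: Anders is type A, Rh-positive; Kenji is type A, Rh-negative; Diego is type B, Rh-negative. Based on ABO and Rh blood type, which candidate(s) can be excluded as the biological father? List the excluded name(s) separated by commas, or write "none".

Anders, Kenji

A candidate is excluded only if no genotype consistent with his phenotype could produce a type B, Rh-negative child with a type A, Rh-negative mother.
Anders (type A, Rh+): no genotype consistent with that phenotype can produce a type-B Rh- child with a type-A mother.
Kenji (type A, Rh-): no genotype consistent with that phenotype can produce a type-B Rh- child with a type-A mother.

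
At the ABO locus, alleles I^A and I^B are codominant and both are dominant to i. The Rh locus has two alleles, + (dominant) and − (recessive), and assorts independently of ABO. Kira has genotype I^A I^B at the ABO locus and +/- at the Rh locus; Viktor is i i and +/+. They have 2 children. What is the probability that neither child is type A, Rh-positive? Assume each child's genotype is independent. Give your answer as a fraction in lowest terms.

ABO cross I^A I^B × i i → 1/2 A, 1/2 B.
Rh cross +/- × +/+ → 1 Rh+; so P(type A, Rh-positive) = 1/2 × 1 = 1/2 per child.
P(not type A, Rh-positive) = 1/2 for one child; (1/2)^2 = 1/4.

1/4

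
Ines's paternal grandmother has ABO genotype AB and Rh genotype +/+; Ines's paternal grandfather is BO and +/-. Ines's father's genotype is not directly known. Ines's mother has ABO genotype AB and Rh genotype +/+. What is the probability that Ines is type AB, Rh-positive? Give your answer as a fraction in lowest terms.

3/8

Ines's father's ABO genotype from AB × BO: 1/4 AB, 1/4 AO, 1/4 BB, 1/4 BO.
Crossing each possibility with the mother AB and summing P(type AB): 1/4·1/2 + 1/4·1/4 + 1/4·1/2 + 1/4·1/4 = 3/8.
Similarly for Rh via the father's Rh distribution: P(Rh+) = 1.
Independent loci: 3/8 × 1 = 3/8.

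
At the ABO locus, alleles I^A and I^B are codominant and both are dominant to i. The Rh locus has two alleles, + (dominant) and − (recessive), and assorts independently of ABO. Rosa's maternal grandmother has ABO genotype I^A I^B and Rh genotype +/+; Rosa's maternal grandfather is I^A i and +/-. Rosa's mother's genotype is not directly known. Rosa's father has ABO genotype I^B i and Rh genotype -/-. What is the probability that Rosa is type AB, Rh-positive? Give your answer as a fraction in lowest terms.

Rosa's mother's ABO genotype from I^A I^B × I^A i: 1/4 I^A I^A, 1/4 I^A I^B, 1/4 I^A i, 1/4 I^B i.
Crossing each possibility with the father I^B i and summing P(type AB): 1/4·1/2 + 1/4·1/4 + 1/4·1/4 + 1/4·0 = 1/4.
Similarly for Rh via the mother's Rh distribution: P(Rh+) = 3/4.
Independent loci: 1/4 × 3/4 = 3/16.

3/16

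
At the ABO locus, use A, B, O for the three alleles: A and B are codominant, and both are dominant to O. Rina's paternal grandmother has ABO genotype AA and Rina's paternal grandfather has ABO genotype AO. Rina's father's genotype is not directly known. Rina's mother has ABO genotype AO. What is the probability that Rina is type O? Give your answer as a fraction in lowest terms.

Rina's father's ABO genotype from AA × AO: 1/2 AA, 1/2 AO.
Crossing each possibility with the mother AO and summing P(type O): 1/2·0 + 1/2·1/4 = 1/8.

1/8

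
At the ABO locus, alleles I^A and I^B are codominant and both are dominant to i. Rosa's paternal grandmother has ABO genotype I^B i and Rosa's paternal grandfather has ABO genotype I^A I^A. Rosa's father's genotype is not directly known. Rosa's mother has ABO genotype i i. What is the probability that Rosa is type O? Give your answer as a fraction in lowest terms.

Rosa's father's ABO genotype from I^B i × I^A I^A: 1/2 I^A I^B, 1/2 I^A i.
Crossing each possibility with the mother i i and summing P(type O): 1/2·0 + 1/2·1/2 = 1/4.

1/4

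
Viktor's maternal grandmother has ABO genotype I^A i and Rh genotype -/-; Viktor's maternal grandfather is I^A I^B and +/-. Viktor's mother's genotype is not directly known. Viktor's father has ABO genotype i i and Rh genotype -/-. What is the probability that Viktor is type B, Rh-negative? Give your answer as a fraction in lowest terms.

3/16

Viktor's mother's ABO genotype from I^A i × I^A I^B: 1/4 I^A I^A, 1/4 I^A I^B, 1/4 I^A i, 1/4 I^B i.
Crossing each possibility with the father i i and summing P(type B): 1/4·0 + 1/4·1/2 + 1/4·0 + 1/4·1/2 = 1/4.
Similarly for Rh via the mother's Rh distribution: P(Rh-) = 3/4.
Independent loci: 1/4 × 3/4 = 3/16.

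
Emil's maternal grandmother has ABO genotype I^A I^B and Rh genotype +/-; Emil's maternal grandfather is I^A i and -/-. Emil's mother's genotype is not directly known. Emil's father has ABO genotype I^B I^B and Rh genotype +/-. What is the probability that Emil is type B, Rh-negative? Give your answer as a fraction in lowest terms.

Emil's mother's ABO genotype from I^A I^B × I^A i: 1/4 I^A I^A, 1/4 I^A I^B, 1/4 I^A i, 1/4 I^B i.
Crossing each possibility with the father I^B I^B and summing P(type B): 1/4·0 + 1/4·1/2 + 1/4·1/2 + 1/4·1 = 1/2.
Similarly for Rh via the mother's Rh distribution: P(Rh-) = 3/8.
Independent loci: 1/2 × 3/8 = 3/16.

3/16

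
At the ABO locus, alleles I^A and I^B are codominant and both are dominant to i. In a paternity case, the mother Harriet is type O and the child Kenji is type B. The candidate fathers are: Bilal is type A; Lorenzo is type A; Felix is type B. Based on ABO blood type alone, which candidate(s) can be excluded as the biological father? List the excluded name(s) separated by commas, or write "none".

A candidate is excluded only if no genotype consistent with his phenotype could produce a type B child with a type O mother.
Bilal (type A): no genotype consistent with that phenotype can produce a type-B child with a type-O mother.
Lorenzo (type A): no genotype consistent with that phenotype can produce a type-B child with a type-O mother.

Bilal, Lorenzo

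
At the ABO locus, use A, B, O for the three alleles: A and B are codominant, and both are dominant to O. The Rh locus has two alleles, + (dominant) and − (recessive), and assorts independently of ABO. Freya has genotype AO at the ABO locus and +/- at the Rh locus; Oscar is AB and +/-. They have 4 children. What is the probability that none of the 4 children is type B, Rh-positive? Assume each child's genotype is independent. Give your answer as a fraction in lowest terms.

28561/65536

ABO cross AO × AB → 1/2 A, 1/4 B, 1/4 AB.
Rh cross +/- × +/- → 3/4 Rh+, 1/4 Rh-; so P(type B, Rh-positive) = 1/4 × 3/4 = 3/16 per child.
P(not type B, Rh-positive) = 13/16 for one child; (13/16)^4 = 28561/65536.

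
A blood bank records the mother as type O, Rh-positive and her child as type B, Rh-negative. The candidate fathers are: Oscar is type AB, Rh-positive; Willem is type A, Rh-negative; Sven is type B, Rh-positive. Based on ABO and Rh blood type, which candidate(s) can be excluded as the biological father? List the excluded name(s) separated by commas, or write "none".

Willem

A candidate is excluded only if no genotype consistent with his phenotype could produce a type B, Rh-negative child with a type O, Rh-positive mother.
Willem (type A, Rh-): no genotype consistent with that phenotype can produce a type-B Rh- child with a type-O mother.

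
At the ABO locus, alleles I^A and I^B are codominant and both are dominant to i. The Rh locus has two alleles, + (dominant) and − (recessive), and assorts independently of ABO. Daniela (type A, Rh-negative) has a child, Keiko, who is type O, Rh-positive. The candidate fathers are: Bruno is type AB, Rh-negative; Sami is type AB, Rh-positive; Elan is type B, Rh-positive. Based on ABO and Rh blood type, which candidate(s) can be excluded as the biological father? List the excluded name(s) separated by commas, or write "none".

Bruno, Sami

A candidate is excluded only if no genotype consistent with his phenotype could produce a type O, Rh-positive child with a type A, Rh-negative mother.
Bruno (type AB, Rh-): no genotype consistent with that phenotype can produce a type-O Rh+ child with a type-A mother.
Sami (type AB, Rh+): no genotype consistent with that phenotype can produce a type-O Rh+ child with a type-A mother.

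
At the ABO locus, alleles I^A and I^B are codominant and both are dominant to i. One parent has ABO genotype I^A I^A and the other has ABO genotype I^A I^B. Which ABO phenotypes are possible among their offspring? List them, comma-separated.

Gametes from I^A I^A × I^A I^B give offspring ABO genotypes I^A I^A, I^A I^B, i.e. phenotypes A, AB.

A, AB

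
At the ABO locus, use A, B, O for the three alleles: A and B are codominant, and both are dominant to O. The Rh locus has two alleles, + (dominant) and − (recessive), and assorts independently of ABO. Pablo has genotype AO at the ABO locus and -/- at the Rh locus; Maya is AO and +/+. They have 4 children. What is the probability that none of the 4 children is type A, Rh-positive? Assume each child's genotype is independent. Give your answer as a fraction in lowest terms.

ABO cross AO × AO → 1/4 O, 3/4 A.
Rh cross -/- × +/+ → 1 Rh+; so P(type A, Rh-positive) = 3/4 × 1 = 3/4 per child.
P(not type A, Rh-positive) = 1/4 for one child; (1/4)^4 = 1/256.

1/256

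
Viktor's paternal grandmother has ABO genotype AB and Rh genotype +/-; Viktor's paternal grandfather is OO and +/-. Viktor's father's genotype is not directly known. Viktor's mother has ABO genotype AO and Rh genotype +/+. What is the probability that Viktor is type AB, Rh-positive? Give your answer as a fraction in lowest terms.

1/8

Viktor's father's ABO genotype from AB × OO: 1/2 AO, 1/2 BO.
Crossing each possibility with the mother AO and summing P(type AB): 1/2·0 + 1/2·1/4 = 1/8.
Similarly for Rh via the father's Rh distribution: P(Rh+) = 1.
Independent loci: 1/8 × 1 = 1/8.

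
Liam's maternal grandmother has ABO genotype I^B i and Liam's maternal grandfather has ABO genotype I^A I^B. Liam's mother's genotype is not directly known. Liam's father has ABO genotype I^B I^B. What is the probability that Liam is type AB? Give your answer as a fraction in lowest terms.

1/4

Liam's mother's ABO genotype from I^B i × I^A I^B: 1/4 I^A I^B, 1/4 I^A i, 1/4 I^B I^B, 1/4 I^B i.
Crossing each possibility with the father I^B I^B and summing P(type AB): 1/4·1/2 + 1/4·1/2 + 1/4·0 + 1/4·0 = 1/4.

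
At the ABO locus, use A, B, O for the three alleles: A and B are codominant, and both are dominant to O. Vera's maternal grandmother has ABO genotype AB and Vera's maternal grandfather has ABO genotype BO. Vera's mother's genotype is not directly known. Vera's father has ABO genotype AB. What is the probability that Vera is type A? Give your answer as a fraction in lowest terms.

1/4

Vera's mother's ABO genotype from AB × BO: 1/4 AB, 1/4 AO, 1/4 BB, 1/4 BO.
Crossing each possibility with the father AB and summing P(type A): 1/4·1/4 + 1/4·1/2 + 1/4·0 + 1/4·1/4 = 1/4.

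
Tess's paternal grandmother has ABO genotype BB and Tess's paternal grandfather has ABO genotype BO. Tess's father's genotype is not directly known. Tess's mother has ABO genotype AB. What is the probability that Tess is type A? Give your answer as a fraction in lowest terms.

Tess's father's ABO genotype from BB × BO: 1/2 BB, 1/2 BO.
Crossing each possibility with the mother AB and summing P(type A): 1/2·0 + 1/2·1/4 = 1/8.

1/8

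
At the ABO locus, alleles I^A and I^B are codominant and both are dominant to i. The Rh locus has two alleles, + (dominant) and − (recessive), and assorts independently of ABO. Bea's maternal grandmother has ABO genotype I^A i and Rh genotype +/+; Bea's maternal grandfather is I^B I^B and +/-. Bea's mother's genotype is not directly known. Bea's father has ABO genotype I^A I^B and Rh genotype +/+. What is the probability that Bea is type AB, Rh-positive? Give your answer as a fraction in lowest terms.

Bea's mother's ABO genotype from I^A i × I^B I^B: 1/2 I^A I^B, 1/2 I^B i.
Crossing each possibility with the father I^A I^B and summing P(type AB): 1/2·1/2 + 1/2·1/4 = 3/8.
Similarly for Rh via the mother's Rh distribution: P(Rh+) = 1.
Independent loci: 3/8 × 1 = 3/8.

3/8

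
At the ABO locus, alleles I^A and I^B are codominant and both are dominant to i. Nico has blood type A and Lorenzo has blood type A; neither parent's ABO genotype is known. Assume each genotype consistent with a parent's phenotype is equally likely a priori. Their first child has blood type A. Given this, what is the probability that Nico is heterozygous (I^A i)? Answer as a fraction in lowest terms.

7/15

Possible genotypes: Nico ∈ {I^A I^A, I^A i}; Lorenzo ∈ {I^A I^A, I^A i}.
Weight each parental genotype pair by prior × P(type-A child):
  I^A I^A × I^A I^A: posterior weight 4/15.
  I^A I^A × I^A i: posterior weight 4/15.
  I^A i × I^A I^A: posterior weight 4/15.
  I^A i × I^A i: posterior weight 1/5.
Sum the posterior weight over pairs where Nico is I^A i: 7/15.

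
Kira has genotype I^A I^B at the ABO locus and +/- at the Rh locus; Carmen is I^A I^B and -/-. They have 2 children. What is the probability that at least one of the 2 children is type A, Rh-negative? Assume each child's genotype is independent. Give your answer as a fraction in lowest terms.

ABO cross I^A I^B × I^A I^B → 1/4 A, 1/4 B, 1/2 AB.
Rh cross +/- × -/- → 1/2 Rh+, 1/2 Rh-; so P(type A, Rh-negative) = 1/4 × 1/2 = 1/8 per child.
P(none) = (7/8)^2 = 49/64; P(at least one) = 1 − 49/64 = 15/64.

15/64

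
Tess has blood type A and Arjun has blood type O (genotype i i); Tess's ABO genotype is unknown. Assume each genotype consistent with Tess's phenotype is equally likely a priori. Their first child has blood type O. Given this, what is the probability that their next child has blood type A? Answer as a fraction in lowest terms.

1/2

Possible genotypes: Tess ∈ {I^A I^A, I^A i}; Arjun ∈ {i i}.
Weight each parental genotype pair by prior × P(type-O child):
  I^A i × i i: posterior weight 1; P(next child type A) = 1/2.
Weighted sum = 1/2.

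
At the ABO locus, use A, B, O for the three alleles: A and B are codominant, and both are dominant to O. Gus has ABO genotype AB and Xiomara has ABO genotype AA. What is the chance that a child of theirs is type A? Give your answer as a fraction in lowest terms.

1/2

ABO cross AB × AA → offspring phenotypes: 1/2 A, 1/2 AB.
So P(type A) = 1/2.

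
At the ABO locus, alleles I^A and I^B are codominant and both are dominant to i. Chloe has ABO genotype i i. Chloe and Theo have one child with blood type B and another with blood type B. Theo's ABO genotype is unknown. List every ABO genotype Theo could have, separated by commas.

I^A I^B, I^B I^B, I^B i

For each candidate genotype of Theo, check whether crossing it with i i can produce every observed child phenotype.
  I^A I^A → possible child types {A} ✗
  I^A I^B → possible child types {A, B} ✓
  I^A i → possible child types {O, A} ✗
  I^B I^B → possible child types {B} ✓
  I^B i → possible child types {O, B} ✓
  i i → possible child types {O} ✗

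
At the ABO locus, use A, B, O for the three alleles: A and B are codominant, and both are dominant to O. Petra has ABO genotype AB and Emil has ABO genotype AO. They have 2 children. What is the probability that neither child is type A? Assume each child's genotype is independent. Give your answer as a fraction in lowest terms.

1/4

ABO cross AB × AO → 1/2 A, 1/4 B, 1/4 AB.
So P(type A) = 1/2 per child.
P(not type A) = 1/2 for one child; (1/2)^2 = 1/4.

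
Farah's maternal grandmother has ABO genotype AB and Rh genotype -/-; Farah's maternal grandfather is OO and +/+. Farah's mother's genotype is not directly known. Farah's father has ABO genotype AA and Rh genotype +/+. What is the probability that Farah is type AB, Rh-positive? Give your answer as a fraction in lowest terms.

1/4

Farah's mother's ABO genotype from AB × OO: 1/2 AO, 1/2 BO.
Crossing each possibility with the father AA and summing P(type AB): 1/2·0 + 1/2·1/2 = 1/4.
Similarly for Rh via the mother's Rh distribution: P(Rh+) = 1.
Independent loci: 1/4 × 1 = 1/4.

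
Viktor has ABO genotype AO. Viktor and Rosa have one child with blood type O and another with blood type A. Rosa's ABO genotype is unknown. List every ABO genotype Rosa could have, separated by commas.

AO, BO, OO

For each candidate genotype of Rosa, check whether crossing it with AO can produce every observed child phenotype.
  AA → possible child types {A} ✗
  AB → possible child types {A, B, AB} ✗
  AO → possible child types {O, A} ✓
  BB → possible child types {B, AB} ✗
  BO → possible child types {O, A, B, AB} ✓
  OO → possible child types {O, A} ✓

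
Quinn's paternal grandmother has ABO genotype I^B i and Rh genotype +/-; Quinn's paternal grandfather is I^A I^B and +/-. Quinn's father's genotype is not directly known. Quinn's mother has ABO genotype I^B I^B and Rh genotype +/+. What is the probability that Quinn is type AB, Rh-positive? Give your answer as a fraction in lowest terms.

1/4

Quinn's father's ABO genotype from I^B i × I^A I^B: 1/4 I^A I^B, 1/4 I^A i, 1/4 I^B I^B, 1/4 I^B i.
Crossing each possibility with the mother I^B I^B and summing P(type AB): 1/4·1/2 + 1/4·1/2 + 1/4·0 + 1/4·0 = 1/4.
Similarly for Rh via the father's Rh distribution: P(Rh+) = 1.
Independent loci: 1/4 × 1 = 1/4.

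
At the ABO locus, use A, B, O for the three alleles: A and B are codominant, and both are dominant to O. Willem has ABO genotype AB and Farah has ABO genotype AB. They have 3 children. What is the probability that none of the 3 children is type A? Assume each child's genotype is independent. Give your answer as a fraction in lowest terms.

27/64

ABO cross AB × AB → 1/4 A, 1/4 B, 1/2 AB.
So P(type A) = 1/4 per child.
P(not type A) = 3/4 for one child; (3/4)^3 = 27/64.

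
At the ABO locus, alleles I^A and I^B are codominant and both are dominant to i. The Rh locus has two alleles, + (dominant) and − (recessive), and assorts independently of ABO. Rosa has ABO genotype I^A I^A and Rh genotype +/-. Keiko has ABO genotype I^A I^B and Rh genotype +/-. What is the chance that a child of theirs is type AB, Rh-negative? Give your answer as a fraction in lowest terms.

1/8

ABO cross I^A I^A × I^A I^B → offspring phenotypes: 1/2 A, 1/2 AB.
Rh cross +/- × +/- → 3/4 Rh+, 1/4 Rh-.
Independent loci: P(type AB, Rh-negative) = 1/2 × 1/4 = 1/8.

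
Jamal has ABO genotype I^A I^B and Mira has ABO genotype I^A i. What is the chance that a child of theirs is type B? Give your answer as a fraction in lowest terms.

ABO cross I^A I^B × I^A i → offspring phenotypes: 1/2 A, 1/4 B, 1/4 AB.
So P(type B) = 1/4.

1/4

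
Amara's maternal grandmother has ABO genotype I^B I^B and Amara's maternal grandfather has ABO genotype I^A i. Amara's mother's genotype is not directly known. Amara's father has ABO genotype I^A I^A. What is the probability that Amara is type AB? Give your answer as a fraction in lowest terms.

Amara's mother's ABO genotype from I^B I^B × I^A i: 1/2 I^A I^B, 1/2 I^B i.
Crossing each possibility with the father I^A I^A and summing P(type AB): 1/2·1/2 + 1/2·1/2 = 1/2.

1/2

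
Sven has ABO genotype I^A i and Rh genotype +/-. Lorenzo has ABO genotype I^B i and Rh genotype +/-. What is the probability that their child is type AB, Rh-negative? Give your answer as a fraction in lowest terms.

1/16

ABO cross I^A i × I^B i → offspring phenotypes: 1/4 O, 1/4 A, 1/4 B, 1/4 AB.
Rh cross +/- × +/- → 3/4 Rh+, 1/4 Rh-.
Independent loci: P(type AB, Rh-negative) = 1/4 × 1/4 = 1/16.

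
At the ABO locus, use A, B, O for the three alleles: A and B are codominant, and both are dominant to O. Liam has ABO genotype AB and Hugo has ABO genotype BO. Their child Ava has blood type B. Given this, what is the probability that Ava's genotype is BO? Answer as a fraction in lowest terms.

1/2

Cross AB × BO → 1/4 AB, 1/4 AO, 1/4 BB, 1/4 BO.
Type-B genotypes among offspring: BB (1/4), BO (1/4); total 1/2.
P(BO | type B) = (1/4) / (1/2) = 1/2.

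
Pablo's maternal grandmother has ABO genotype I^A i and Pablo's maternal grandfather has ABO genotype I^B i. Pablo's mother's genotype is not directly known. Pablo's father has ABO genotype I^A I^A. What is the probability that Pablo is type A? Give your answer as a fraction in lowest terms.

Pablo's mother's ABO genotype from I^A i × I^B i: 1/4 I^A I^B, 1/4 I^A i, 1/4 I^B i, 1/4 i i.
Crossing each possibility with the father I^A I^A and summing P(type A): 1/4·1/2 + 1/4·1 + 1/4·1/2 + 1/4·1 = 3/4.

3/4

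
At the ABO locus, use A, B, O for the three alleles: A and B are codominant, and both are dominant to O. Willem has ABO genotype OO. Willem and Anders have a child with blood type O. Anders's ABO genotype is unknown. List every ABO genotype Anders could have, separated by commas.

AO, BO, OO

For each candidate genotype of Anders, check whether crossing it with OO can produce every observed child phenotype.
  AA → possible child types {A} ✗
  AB → possible child types {A, B} ✗
  AO → possible child types {O, A} ✓
  BB → possible child types {B} ✗
  BO → possible child types {O, B} ✓
  OO → possible child types {O} ✓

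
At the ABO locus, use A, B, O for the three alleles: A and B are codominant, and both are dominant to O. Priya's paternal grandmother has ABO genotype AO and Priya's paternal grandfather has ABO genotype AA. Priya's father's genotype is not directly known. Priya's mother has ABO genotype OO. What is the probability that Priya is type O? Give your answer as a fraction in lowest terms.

1/4

Priya's father's ABO genotype from AO × AA: 1/2 AA, 1/2 AO.
Crossing each possibility with the mother OO and summing P(type O): 1/2·0 + 1/2·1/2 = 1/4.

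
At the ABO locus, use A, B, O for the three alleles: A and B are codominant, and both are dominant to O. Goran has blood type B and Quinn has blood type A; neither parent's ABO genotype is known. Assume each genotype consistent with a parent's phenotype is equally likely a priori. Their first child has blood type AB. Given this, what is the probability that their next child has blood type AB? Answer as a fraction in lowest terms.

Possible genotypes: Goran ∈ {BB, BO}; Quinn ∈ {AA, AO}.
Weight each parental genotype pair by prior × P(type-AB child):
  BB × AA: posterior weight 4/9; P(next child type AB) = 1.
  BB × AO: posterior weight 2/9; P(next child type AB) = 1/2.
  BO × AA: posterior weight 2/9; P(next child type AB) = 1/2.
  BO × AO: posterior weight 1/9; P(next child type AB) = 1/4.
Weighted sum = 25/36.

25/36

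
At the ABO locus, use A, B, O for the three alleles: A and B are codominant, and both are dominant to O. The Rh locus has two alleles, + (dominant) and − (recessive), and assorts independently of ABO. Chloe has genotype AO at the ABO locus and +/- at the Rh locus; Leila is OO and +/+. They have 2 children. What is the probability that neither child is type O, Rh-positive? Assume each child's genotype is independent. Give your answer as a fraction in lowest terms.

1/4

ABO cross AO × OO → 1/2 O, 1/2 A.
Rh cross +/- × +/+ → 1 Rh+; so P(type O, Rh-positive) = 1/2 × 1 = 1/2 per child.
P(not type O, Rh-positive) = 1/2 for one child; (1/2)^2 = 1/4.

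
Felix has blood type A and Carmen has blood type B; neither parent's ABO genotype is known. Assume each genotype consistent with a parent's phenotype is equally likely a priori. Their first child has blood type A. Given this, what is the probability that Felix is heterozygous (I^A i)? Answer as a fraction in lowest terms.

Possible genotypes: Felix ∈ {I^A I^A, I^A i}; Carmen ∈ {I^B I^B, I^B i}.
Weight each parental genotype pair by prior × P(type-A child):
  I^A I^A × I^B i: posterior weight 2/3.
  I^A i × I^B i: posterior weight 1/3.
Sum the posterior weight over pairs where Felix is I^A i: 1/3.

1/3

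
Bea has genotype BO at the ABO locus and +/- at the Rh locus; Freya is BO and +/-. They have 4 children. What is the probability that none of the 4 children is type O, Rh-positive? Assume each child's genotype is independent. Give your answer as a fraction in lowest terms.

28561/65536

ABO cross BO × BO → 1/4 O, 3/4 B.
Rh cross +/- × +/- → 3/4 Rh+, 1/4 Rh-; so P(type O, Rh-positive) = 1/4 × 3/4 = 3/16 per child.
P(not type O, Rh-positive) = 13/16 for one child; (13/16)^4 = 28561/65536.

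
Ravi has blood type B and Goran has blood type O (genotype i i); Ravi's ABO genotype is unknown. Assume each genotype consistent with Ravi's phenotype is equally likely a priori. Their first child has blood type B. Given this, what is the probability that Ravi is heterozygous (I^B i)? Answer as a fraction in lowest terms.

1/3

Possible genotypes: Ravi ∈ {I^B I^B, I^B i}; Goran ∈ {i i}.
Weight each parental genotype pair by prior × P(type-B child):
  I^B I^B × i i: posterior weight 2/3.
  I^B i × i i: posterior weight 1/3.
Sum the posterior weight over pairs where Ravi is I^B i: 1/3.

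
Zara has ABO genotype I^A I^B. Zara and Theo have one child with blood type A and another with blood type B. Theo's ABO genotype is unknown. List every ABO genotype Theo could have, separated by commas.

For each candidate genotype of Theo, check whether crossing it with I^A I^B can produce every observed child phenotype.
  I^A I^A → possible child types {A, AB} ✗
  I^A I^B → possible child types {A, B, AB} ✓
  I^A i → possible child types {A, B, AB} ✓
  I^B I^B → possible child types {B, AB} ✗
  I^B i → possible child types {A, B, AB} ✓
  i i → possible child types {A, B} ✓

I^A I^B, I^A i, I^B i, i i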